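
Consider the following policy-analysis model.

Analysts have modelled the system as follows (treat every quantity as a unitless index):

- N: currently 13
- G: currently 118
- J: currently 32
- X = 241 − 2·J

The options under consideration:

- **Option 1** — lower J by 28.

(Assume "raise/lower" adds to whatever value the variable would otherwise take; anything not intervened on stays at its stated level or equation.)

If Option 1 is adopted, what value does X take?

233

Option 1 (J − 28):
  J = 32 − 28 = 4
  X = 241 − 2·4 = 233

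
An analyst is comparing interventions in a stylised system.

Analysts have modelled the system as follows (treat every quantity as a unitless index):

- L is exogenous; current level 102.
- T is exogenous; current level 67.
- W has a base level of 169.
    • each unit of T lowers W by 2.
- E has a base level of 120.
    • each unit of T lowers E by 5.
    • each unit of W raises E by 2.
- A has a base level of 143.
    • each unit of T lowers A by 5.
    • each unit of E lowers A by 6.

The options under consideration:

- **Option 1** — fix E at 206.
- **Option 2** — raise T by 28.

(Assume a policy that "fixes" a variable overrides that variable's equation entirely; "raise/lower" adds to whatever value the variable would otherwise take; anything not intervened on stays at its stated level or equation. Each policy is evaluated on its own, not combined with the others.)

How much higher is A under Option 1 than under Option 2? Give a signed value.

Option 1 (E := 206):
  T = 67
  W = 169 − 2·67 = 35
  E = 206
  A = 143 − 5·67 − 6·206 = -1428
Option 2 (T + 28):
  T = 67 + 28 = 95
  W = 169 − 2·95 = -21
  E = 120 − 5·95 + 2·(-21) = -397
  A = 143 − 5·95 − 6·(-397) = 2050
A: -1428 − 2050 = -3478

-3478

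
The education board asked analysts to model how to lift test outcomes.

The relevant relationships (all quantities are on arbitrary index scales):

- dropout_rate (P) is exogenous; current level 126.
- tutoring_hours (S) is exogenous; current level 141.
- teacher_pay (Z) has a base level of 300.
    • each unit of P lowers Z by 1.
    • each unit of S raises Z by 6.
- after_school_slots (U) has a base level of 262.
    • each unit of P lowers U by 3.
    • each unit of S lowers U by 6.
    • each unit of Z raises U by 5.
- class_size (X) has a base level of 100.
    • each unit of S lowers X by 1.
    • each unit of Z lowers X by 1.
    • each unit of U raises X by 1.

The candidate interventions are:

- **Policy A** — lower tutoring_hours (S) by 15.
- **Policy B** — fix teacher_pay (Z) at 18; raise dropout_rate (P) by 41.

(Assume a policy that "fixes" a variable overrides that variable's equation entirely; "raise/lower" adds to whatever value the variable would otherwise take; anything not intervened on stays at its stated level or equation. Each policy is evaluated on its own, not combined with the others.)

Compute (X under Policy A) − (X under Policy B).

3876

Policy A (S − 15):
  P = 126
  S = 141 − 15 = 126
  Z = 300 − 126 + 6·126 = 930
  U = 262 − 3·126 − 6·126 + 5·930 = 3778
  X = 100 − 126 − 930 + 3778 = 2822
Policy B (Z := 18, P + 41):
  P = 126 + 41 = 167
  S = 141
  Z = 18
  U = 262 − 3·167 − 6·141 + 5·18 = -995
  X = 100 − 141 − 18 + (-995) = -1054
X: 2822 − (-1054) = 3876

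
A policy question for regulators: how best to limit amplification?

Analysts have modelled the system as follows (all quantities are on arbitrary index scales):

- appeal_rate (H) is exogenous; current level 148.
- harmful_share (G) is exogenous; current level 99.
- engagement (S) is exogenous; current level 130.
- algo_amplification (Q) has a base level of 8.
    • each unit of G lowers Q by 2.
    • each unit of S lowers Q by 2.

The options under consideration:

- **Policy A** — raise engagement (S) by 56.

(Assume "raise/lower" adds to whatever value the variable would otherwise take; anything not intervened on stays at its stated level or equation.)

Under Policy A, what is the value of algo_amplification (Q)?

Policy A (S + 56):
  G = 99
  S = 130 + 56 = 186
  Q = 8 − 2·99 − 2·186 = -562

-562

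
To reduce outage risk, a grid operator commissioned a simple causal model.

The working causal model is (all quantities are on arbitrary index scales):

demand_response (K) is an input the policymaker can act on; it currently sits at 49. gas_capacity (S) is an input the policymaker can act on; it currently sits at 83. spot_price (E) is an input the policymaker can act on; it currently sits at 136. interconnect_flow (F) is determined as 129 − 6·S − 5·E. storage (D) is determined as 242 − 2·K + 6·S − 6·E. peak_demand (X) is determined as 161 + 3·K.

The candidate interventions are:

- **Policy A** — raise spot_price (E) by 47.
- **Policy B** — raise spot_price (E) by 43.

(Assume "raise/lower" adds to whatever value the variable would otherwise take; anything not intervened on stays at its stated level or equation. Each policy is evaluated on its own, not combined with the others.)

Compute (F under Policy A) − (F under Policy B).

-20

Policy A (E + 47):
  S = 83
  E = 136 + 47 = 183
  F = 129 − 6·83 − 5·183 = -1284
Policy B (E + 43):
  S = 83
  E = 136 + 43 = 179
  F = 129 − 6·83 − 5·179 = -1264
F: -1284 − (-1264) = -20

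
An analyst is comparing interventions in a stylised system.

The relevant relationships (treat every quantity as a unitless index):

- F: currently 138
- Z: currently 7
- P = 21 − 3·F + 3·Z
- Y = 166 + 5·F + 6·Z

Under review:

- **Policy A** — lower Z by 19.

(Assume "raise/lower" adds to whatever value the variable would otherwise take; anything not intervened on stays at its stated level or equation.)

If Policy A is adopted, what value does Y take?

784

Policy A (Z − 19):
  F = 138
  Z = 7 − 19 = -12
  Y = 166 + 5·138 + 6·(-12) = 784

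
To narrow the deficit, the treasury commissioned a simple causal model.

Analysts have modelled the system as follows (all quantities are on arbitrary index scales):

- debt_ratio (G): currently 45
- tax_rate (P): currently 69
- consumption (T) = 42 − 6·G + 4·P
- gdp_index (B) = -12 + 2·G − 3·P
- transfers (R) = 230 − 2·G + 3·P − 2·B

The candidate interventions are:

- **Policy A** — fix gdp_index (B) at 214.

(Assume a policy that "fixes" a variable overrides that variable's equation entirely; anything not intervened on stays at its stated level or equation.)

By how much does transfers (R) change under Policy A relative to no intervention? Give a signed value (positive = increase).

-686

Baseline:
  G = 45
  P = 69
  B = -12 + 2·45 − 3·69 = -129
  R = 230 − 2·45 + 3·69 − 2·(-129) = 605
Policy A (B := 214):
  G = 45
  P = 69
  B = 214
  R = 230 − 2·45 + 3·69 − 2·214 = -81
Change in R: -81 − 605 = -686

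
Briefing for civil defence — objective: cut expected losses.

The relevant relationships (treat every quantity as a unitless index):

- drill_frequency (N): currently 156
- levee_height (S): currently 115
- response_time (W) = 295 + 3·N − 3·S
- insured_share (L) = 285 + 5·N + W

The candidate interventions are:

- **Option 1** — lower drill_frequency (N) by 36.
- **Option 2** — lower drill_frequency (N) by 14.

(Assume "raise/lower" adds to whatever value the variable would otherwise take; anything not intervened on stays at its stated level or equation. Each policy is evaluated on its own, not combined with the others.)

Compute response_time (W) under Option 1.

310

Option 1 (N − 36):
  N = 156 − 36 = 120
  S = 115
  W = 295 + 3·120 − 3·115 = 310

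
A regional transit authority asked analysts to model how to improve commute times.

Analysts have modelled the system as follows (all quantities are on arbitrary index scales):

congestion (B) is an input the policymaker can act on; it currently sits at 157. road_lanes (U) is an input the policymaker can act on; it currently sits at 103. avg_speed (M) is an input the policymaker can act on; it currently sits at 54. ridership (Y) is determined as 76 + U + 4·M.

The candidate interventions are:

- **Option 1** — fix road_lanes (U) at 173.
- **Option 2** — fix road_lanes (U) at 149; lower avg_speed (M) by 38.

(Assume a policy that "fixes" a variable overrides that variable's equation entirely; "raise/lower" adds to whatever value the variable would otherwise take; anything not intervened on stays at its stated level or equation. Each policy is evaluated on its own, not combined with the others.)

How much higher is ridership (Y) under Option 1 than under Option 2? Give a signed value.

176

Option 1 (U := 173):
  U = 173
  M = 54
  Y = 76 + 173 + 4·54 = 465
Option 2 (U := 149, M − 38):
  U = 149
  M = 54 − 38 = 16
  Y = 76 + 149 + 4·16 = 289
Y: 465 − 289 = 176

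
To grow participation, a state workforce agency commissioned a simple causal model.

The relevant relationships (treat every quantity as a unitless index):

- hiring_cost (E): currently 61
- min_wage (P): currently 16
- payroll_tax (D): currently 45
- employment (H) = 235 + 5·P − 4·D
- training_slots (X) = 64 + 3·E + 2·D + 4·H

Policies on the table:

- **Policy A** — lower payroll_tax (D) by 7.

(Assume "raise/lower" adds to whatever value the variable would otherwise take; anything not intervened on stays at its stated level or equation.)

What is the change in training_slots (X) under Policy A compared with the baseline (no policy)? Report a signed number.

98

Baseline:
  E = 61
  P = 16
  D = 45
  H = 235 + 5·16 − 4·45 = 135
  X = 64 + 3·61 + 2·45 + 4·135 = 877
Policy A (D − 7):
  E = 61
  P = 16
  D = 45 − 7 = 38
  H = 235 + 5·16 − 4·38 = 163
  X = 64 + 3·61 + 2·38 + 4·163 = 975
Change in X: 975 − 877 = 98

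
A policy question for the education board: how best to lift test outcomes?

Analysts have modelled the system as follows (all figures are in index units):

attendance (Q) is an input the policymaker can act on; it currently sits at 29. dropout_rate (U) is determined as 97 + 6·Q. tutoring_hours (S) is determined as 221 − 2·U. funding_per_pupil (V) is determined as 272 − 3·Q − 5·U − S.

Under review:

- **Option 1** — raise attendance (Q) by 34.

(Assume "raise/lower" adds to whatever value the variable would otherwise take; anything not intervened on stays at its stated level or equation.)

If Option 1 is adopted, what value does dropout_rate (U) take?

Option 1 (Q + 34):
  Q = 29 + 34 = 63
  U = 97 + 6·63 = 475

475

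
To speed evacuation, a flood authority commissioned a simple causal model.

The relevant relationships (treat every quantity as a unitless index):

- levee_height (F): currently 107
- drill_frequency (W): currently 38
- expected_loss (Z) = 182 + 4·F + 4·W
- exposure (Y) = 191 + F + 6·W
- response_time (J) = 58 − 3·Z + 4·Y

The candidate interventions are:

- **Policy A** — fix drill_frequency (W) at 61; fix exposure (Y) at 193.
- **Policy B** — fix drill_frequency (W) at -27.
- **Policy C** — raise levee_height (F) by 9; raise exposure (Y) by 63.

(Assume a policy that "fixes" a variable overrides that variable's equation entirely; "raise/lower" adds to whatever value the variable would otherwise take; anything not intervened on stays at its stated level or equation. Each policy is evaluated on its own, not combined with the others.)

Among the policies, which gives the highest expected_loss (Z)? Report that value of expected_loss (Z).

854

Policy A (W := 61, Y := 193):
  F = 107
  W = 61
  Z = 182 + 4·107 + 4·61 = 854
Policy B (W := -27):
  F = 107
  W = -27
  Z = 182 + 4·107 + 4·(-27) = 502
Policy C (F + 9, Y + 63):
  F = 107 + 9 = 116
  W = 38
  Z = 182 + 4·116 + 4·38 = 798
Comparing — Policy A: Z=854, Policy B: Z=502, Policy C: Z=798. Highest is 854 (Policy A).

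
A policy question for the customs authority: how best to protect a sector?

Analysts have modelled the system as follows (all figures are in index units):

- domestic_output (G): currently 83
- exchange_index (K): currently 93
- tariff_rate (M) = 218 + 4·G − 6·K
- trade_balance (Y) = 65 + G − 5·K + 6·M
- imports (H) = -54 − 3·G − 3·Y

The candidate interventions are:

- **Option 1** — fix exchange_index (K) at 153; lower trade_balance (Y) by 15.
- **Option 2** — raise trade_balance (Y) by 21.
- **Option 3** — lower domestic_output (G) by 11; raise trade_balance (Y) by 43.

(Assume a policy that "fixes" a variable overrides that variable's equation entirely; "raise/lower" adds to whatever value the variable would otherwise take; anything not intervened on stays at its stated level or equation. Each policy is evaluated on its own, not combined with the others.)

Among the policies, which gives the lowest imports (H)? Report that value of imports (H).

Option 1 (K := 153, Y − 15):
  G = 83
  K = 153
  M = 218 + 4·83 − 6·153 = -368
  Y = 65 + 83 − 5·153 + 6·(-368) (−15 from intervention) = -2840
  H = -54 − 3·83 − 3·(-2840) = 8217
Option 2 (Y + 21):
  G = 83
  K = 93
  M = 218 + 4·83 − 6·93 = -8
  Y = 65 + 83 − 5·93 + 6·(-8) (+21 from intervention) = -344
  H = -54 − 3·83 − 3·(-344) = 729
Option 3 (G − 11, Y + 43):
  G = 83 − 11 = 72
  K = 93
  M = 218 + 4·72 − 6·93 = -52
  Y = 65 + 72 − 5·93 + 6·(-52) (+43 from intervention) = -597
  H = -54 − 3·72 − 3·(-597) = 1521
Comparing — Option 1: H=8217, Option 2: H=729, Option 3: H=1521. Lowest is 729 (Option 2).

729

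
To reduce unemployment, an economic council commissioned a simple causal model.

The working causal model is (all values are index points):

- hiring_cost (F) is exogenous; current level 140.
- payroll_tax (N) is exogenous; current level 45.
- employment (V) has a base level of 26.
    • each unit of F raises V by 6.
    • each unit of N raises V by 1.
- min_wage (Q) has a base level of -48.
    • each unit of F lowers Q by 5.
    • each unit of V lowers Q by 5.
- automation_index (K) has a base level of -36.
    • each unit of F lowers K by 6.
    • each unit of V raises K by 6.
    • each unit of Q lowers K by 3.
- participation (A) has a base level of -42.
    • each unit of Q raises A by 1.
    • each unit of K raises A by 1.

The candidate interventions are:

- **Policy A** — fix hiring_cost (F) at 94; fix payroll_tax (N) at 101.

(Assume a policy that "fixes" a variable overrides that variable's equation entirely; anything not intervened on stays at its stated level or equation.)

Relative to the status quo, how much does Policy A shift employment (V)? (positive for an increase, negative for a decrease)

-220

Baseline:
  F = 140
  N = 45
  V = 26 + 6·140 + 45 = 911
Policy A (F := 94, N := 101):
  F = 94
  N = 101
  V = 26 + 6·94 + 101 = 691
Change in V: 691 − 911 = -220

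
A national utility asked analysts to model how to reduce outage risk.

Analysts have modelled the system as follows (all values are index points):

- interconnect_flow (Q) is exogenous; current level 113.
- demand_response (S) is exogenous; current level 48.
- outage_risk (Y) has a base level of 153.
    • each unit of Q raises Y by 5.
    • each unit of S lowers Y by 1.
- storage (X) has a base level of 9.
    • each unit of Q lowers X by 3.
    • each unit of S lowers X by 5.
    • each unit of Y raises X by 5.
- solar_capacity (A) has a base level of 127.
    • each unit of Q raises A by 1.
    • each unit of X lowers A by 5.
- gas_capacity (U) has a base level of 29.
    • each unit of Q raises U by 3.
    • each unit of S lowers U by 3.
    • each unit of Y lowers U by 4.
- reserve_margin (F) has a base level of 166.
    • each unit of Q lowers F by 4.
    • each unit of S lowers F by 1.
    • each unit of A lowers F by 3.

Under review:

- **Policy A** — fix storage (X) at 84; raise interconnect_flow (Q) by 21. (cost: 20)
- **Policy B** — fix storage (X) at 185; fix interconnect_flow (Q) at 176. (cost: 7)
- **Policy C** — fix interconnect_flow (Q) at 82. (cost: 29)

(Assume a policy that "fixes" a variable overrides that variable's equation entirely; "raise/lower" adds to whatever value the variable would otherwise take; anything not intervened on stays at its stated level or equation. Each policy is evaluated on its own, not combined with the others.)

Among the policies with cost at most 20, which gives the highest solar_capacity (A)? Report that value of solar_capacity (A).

Policy A (X := 84, Q + 21):
  Q = 113 + 21 = 134
  S = 48
  Y = 153 + 5·134 − 48 = 775
  X = 84
  A = 127 + 134 − 5·84 = -159
Policy B (X := 185, Q := 176):
  Q = 176
  S = 48
  Y = 153 + 5·176 − 48 = 985
  X = 185
  A = 127 + 176 − 5·185 = -622
Comparing — Policy A: A=-159, Policy B: A=-622. Highest is -159 (Policy A).

-159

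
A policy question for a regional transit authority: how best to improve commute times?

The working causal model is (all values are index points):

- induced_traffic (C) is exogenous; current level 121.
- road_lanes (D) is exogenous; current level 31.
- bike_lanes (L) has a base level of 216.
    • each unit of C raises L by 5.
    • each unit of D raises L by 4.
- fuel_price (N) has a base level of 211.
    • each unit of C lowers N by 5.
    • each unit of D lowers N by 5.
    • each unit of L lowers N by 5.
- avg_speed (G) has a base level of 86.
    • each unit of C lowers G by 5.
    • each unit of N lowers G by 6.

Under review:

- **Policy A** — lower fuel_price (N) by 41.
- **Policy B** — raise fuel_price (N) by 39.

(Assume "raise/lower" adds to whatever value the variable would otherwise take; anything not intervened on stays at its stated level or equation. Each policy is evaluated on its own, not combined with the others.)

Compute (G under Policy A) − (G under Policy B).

480

Policy A (N − 41):
  C = 121
  D = 31
  L = 216 + 5·121 + 4·31 = 945
  N = 211 − 5·121 − 5·31 − 5·945 (−41 from intervention) = -5315
  G = 86 − 5·121 − 6·(-5315) = 31371
Policy B (N + 39):
  C = 121
  D = 31
  L = 216 + 5·121 + 4·31 = 945
  N = 211 − 5·121 − 5·31 − 5·945 (+39 from intervention) = -5235
  G = 86 − 5·121 − 6·(-5235) = 30891
G: 31371 − 30891 = 480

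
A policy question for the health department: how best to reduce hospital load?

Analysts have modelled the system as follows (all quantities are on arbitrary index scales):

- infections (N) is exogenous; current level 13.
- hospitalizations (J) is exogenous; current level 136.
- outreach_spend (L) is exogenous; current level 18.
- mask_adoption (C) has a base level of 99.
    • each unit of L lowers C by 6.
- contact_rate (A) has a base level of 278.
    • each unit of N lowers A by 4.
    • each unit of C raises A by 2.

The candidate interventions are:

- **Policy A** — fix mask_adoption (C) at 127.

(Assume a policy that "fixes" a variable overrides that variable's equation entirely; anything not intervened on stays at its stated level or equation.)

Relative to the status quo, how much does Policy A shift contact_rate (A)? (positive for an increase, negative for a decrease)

Baseline:
  N = 13
  L = 18
  C = 99 − 6·18 = -9
  A = 278 − 4·13 + 2·(-9) = 208
Policy A (C := 127):
  N = 13
  L = 18
  C = 127
  A = 278 − 4·13 + 2·127 = 480
Change in A: 480 − 208 = 272

272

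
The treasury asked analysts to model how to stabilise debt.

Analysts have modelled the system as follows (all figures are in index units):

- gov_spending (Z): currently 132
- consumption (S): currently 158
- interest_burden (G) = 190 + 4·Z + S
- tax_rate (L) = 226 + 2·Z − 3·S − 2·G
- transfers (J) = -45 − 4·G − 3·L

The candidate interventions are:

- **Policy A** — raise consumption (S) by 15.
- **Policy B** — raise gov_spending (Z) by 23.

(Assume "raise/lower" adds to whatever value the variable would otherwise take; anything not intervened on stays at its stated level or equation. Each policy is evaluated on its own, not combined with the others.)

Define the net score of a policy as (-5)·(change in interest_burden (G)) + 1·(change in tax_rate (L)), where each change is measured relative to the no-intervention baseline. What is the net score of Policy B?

Baseline:
  Z = 132
  S = 158
  G = 190 + 4·132 + 158 = 876
  L = 226 + 2·132 − 3·158 − 2·876 = -1736
Policy B (Z + 23):
  Z = 132 + 23 = 155
  S = 158
  G = 190 + 4·155 + 158 = 968
  L = 226 + 2·155 − 3·158 − 2·968 = -1874
ΔG = 968 − 876 = 92; ΔL = -1874 − (-1736) = -138
Score = (-5)·92 + 1·(-138) = -598

-598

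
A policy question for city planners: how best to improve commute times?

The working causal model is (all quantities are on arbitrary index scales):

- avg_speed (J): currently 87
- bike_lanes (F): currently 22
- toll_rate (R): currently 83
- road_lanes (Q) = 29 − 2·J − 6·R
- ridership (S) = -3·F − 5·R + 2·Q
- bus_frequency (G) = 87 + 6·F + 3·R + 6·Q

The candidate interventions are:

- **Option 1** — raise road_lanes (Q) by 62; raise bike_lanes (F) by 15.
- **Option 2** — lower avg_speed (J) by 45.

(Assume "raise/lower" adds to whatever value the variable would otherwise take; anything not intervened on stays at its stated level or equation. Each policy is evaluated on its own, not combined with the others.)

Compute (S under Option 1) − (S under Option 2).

Option 1 (Q + 62, F + 15):
  J = 87
  F = 22 + 15 = 37
  R = 83
  Q = 29 − 2·87 − 6·83 (+62 from intervention) = -581
  S = 0 − 3·37 − 5·83 + 2·(-581) = -1688
Option 2 (J − 45):
  J = 87 − 45 = 42
  F = 22
  R = 83
  Q = 29 − 2·42 − 6·83 = -553
  S = 0 − 3·22 − 5·83 + 2·(-553) = -1587
S: -1688 − (-1587) = -101

-101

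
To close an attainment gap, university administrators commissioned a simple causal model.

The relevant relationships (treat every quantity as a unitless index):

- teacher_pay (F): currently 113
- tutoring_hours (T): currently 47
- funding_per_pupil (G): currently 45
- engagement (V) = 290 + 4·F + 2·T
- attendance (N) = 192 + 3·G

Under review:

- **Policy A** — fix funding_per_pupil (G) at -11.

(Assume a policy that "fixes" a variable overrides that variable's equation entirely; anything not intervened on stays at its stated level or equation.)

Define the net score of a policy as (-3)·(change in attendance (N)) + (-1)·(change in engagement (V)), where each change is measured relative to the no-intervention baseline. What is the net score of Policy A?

Baseline:
  F = 113
  T = 47
  G = 45
  V = 290 + 4·113 + 2·47 = 836
  N = 192 + 3·45 = 327
Policy A (G := -11):
  F = 113
  T = 47
  G = -11
  V = 290 + 4·113 + 2·47 = 836
  N = 192 + 3·(-11) = 159
ΔN = 159 − 327 = -168; ΔV = 836 − 836 = 0
Score = (-3)·(-168) + (-1)·0 = 504

504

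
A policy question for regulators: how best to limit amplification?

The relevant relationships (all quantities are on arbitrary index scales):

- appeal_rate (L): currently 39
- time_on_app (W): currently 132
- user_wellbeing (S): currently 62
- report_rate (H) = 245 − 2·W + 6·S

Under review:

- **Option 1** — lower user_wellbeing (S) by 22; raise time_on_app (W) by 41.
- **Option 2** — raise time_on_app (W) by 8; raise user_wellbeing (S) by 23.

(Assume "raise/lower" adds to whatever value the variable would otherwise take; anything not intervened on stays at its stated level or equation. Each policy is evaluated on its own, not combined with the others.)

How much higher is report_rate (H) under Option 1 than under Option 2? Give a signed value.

Option 1 (S − 22, W + 41):
  W = 132 + 41 = 173
  S = 62 − 22 = 40
  H = 245 − 2·173 + 6·40 = 139
Option 2 (W + 8, S + 23):
  W = 132 + 8 = 140
  S = 62 + 23 = 85
  H = 245 − 2·140 + 6·85 = 475
H: 139 − 475 = -336

-336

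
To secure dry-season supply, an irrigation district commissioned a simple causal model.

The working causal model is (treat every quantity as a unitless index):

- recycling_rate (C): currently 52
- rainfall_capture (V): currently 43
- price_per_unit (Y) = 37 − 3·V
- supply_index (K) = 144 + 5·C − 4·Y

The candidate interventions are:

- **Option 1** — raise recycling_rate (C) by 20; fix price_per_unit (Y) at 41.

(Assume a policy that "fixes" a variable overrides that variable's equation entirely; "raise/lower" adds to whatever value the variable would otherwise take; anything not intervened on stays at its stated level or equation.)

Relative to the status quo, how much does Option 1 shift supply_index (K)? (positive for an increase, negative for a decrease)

Baseline:
  C = 52
  V = 43
  Y = 37 − 3·43 = -92
  K = 144 + 5·52 − 4·(-92) = 772
Option 1 (C + 20, Y := 41):
  C = 52 + 20 = 72
  V = 43
  Y = 41
  K = 144 + 5·72 − 4·41 = 340
Change in K: 340 − 772 = -432

-432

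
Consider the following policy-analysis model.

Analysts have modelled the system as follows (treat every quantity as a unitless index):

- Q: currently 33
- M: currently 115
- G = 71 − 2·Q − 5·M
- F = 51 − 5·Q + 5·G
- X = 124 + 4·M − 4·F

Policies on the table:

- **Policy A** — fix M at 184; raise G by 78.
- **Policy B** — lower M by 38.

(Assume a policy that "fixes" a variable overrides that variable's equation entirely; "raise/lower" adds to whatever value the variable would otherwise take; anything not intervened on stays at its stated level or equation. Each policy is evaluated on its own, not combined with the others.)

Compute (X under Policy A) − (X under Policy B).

9568

Policy A (M := 184, G + 78):
  Q = 33
  M = 184
  G = 71 − 2·33 − 5·184 (+78 from intervention) = -837
  F = 51 − 5·33 + 5·(-837) = -4299
  X = 124 + 4·184 − 4·(-4299) = 18056
Policy B (M − 38):
  Q = 33
  M = 115 − 38 = 77
  G = 71 − 2·33 − 5·77 = -380
  F = 51 − 5·33 + 5·(-380) = -2014
  X = 124 + 4·77 − 4·(-2014) = 8488
X: 18056 − 8488 = 9568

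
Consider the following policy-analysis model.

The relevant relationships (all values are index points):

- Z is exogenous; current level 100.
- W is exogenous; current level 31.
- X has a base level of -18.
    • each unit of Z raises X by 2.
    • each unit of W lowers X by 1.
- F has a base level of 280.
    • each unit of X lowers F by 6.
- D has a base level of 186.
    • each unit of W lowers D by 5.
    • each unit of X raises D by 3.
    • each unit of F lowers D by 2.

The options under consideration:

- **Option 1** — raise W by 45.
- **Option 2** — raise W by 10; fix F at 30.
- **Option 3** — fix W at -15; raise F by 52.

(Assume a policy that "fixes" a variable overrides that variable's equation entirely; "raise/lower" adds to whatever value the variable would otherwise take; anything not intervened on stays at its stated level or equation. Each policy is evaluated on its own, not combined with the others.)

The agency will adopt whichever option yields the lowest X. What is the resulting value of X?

Option 1 (W + 45):
  Z = 100
  W = 31 + 45 = 76
  X = -18 + 2·100 − 76 = 106
Option 2 (W + 10, F := 30):
  Z = 100
  W = 31 + 10 = 41
  X = -18 + 2·100 − 41 = 141
Option 3 (W := -15, F + 52):
  Z = 100
  W = -15
  X = -18 + 2·100 − (-15) = 197
Comparing — Option 1: X=106, Option 2: X=141, Option 3: X=197. Lowest is 106 (Option 1).

106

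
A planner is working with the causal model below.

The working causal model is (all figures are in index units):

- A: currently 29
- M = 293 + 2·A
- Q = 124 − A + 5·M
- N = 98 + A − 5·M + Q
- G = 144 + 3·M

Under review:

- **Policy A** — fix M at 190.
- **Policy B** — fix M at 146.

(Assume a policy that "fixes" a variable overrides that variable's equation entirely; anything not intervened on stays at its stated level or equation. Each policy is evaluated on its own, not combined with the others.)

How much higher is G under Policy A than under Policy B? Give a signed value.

132

Policy A (M := 190):
  A = 29
  M = 190
  G = 144 + 3·190 = 714
Policy B (M := 146):
  A = 29
  M = 146
  G = 144 + 3·146 = 582
G: 714 − 582 = 132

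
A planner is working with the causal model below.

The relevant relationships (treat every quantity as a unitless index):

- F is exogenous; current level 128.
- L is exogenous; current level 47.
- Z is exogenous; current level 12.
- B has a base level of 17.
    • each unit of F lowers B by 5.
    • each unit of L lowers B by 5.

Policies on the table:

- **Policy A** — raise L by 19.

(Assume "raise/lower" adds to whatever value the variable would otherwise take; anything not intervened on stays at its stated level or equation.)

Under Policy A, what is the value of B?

Policy A (L + 19):
  F = 128
  L = 47 + 19 = 66
  B = 17 − 5·128 − 5·66 = -953

-953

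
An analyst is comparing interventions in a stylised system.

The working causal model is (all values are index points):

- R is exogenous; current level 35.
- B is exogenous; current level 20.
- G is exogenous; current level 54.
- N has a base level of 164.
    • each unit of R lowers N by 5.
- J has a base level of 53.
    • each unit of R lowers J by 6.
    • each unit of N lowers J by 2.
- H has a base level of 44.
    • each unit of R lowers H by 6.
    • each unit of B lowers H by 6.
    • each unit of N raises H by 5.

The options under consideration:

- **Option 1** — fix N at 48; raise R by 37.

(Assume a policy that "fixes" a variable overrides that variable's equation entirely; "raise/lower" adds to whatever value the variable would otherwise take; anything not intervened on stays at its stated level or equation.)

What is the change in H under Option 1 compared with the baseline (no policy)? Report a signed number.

73

Baseline:
  R = 35
  B = 20
  N = 164 − 5·35 = -11
  H = 44 − 6·35 − 6·20 + 5·(-11) = -341
Option 1 (N := 48, R + 37):
  R = 35 + 37 = 72
  B = 20
  N = 48
  H = 44 − 6·72 − 6·20 + 5·48 = -268
Change in H: -268 − (-341) = 73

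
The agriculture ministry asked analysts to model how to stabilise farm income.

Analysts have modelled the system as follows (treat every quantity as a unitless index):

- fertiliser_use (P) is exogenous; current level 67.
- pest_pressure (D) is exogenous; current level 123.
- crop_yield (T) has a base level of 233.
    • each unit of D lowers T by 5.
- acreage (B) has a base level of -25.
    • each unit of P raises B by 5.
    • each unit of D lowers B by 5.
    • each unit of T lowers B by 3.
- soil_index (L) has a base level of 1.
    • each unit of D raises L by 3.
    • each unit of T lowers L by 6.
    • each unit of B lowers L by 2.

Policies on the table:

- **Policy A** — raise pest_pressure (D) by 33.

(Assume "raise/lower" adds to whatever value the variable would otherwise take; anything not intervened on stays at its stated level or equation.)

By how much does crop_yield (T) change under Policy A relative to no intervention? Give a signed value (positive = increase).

-165

Baseline:
  D = 123
  T = 233 − 5·123 = -382
Policy A (D + 33):
  D = 123 + 33 = 156
  T = 233 − 5·156 = -547
Change in T: -547 − (-382) = -165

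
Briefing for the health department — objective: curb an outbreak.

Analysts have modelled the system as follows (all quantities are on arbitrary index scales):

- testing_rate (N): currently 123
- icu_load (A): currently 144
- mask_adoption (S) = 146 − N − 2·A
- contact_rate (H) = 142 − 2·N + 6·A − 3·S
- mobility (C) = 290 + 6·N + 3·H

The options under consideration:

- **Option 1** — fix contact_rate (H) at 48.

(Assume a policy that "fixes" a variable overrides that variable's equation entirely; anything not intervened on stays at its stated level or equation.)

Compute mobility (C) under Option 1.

1172

Option 1 (H := 48):
  N = 123
  A = 144
  S = 146 − 123 − 2·144 = -265
  H = 48
  C = 290 + 6·123 + 3·48 = 1172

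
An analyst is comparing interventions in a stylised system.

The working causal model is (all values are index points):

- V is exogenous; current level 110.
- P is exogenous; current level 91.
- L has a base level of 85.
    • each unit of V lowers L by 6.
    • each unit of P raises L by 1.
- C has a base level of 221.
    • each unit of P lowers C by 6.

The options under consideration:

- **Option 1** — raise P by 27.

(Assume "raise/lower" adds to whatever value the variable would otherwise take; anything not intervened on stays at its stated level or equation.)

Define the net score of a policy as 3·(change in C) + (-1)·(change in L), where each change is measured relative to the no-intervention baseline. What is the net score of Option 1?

-513

Baseline:
  V = 110
  P = 91
  L = 85 − 6·110 + 91 = -484
  C = 221 − 6·91 = -325
Option 1 (P + 27):
  V = 110
  P = 91 + 27 = 118
  L = 85 − 6·110 + 118 = -457
  C = 221 − 6·118 = -487
ΔC = -487 − (-325) = -162; ΔL = -457 − (-484) = 27
Score = 3·(-162) + (-1)·27 = -513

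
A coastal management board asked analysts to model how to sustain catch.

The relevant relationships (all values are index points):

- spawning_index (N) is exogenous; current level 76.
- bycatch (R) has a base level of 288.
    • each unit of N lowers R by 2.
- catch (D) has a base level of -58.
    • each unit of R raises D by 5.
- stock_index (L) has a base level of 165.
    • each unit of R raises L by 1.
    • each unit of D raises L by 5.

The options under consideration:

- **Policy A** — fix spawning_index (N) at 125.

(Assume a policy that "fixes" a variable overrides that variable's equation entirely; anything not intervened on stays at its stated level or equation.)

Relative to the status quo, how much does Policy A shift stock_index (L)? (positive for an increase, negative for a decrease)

-2548

Baseline:
  N = 76
  R = 288 − 2·76 = 136
  D = -58 + 5·136 = 622
  L = 165 + 136 + 5·622 = 3411
Policy A (N := 125):
  N = 125
  R = 288 − 2·125 = 38
  D = -58 + 5·38 = 132
  L = 165 + 38 + 5·132 = 863
Change in L: 863 − 3411 = -2548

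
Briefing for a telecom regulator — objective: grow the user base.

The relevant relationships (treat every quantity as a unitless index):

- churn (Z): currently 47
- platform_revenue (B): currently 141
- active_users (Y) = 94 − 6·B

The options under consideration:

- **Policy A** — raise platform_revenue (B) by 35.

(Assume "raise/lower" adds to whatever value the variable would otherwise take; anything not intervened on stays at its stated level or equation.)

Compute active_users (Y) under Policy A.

Policy A (B + 35):
  B = 141 + 35 = 176
  Y = 94 − 6·176 = -962

-962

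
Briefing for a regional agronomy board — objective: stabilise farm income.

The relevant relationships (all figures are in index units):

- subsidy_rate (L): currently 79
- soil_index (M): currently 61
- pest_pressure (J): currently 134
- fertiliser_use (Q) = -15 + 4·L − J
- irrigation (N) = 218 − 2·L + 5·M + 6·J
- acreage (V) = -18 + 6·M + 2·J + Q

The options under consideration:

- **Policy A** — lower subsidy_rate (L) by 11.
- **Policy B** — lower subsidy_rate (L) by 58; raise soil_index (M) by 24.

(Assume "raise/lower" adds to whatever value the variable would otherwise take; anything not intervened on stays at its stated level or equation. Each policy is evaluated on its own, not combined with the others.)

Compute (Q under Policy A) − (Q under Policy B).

188

Policy A (L − 11):
  L = 79 − 11 = 68
  J = 134
  Q = -15 + 4·68 − 134 = 123
Policy B (L − 58, M + 24):
  L = 79 − 58 = 21
  J = 134
  Q = -15 + 4·21 − 134 = -65
Q: 123 − (-65) = 188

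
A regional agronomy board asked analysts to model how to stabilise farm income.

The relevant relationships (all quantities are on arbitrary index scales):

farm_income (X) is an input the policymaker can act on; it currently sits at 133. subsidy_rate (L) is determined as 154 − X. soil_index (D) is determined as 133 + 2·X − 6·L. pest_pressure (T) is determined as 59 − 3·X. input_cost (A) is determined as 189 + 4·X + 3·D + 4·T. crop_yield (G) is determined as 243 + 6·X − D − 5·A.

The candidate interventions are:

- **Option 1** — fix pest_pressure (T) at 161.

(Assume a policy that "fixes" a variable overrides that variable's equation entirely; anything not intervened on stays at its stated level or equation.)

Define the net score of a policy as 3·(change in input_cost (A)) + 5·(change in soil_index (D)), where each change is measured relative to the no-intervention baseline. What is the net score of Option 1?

Baseline:
  X = 133
  L = 154 − 133 = 21
  D = 133 + 2·133 − 6·21 = 273
  T = 59 − 3·133 = -340
  A = 189 + 4·133 + 3·273 + 4·(-340) = 180
Option 1 (T := 161):
  X = 133
  L = 154 − 133 = 21
  D = 133 + 2·133 − 6·21 = 273
  T = 161
  A = 189 + 4·133 + 3·273 + 4·161 = 2184
ΔA = 2184 − 180 = 2004; ΔD = 273 − 273 = 0
Score = 3·2004 + 5·0 = 6012

6012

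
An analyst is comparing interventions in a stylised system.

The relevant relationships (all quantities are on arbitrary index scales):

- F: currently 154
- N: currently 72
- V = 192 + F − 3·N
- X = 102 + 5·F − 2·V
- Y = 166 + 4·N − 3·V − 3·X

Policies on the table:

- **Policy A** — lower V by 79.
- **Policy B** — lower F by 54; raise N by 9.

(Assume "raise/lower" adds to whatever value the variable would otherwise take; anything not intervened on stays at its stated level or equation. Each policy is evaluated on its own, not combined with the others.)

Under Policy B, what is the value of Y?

-1169

Policy B (F − 54, N + 9):
  F = 154 − 54 = 100
  N = 72 + 9 = 81
  V = 192 + 100 − 3·81 = 49
  X = 102 + 5·100 − 2·49 = 504
  Y = 166 + 4·81 − 3·49 − 3·504 = -1169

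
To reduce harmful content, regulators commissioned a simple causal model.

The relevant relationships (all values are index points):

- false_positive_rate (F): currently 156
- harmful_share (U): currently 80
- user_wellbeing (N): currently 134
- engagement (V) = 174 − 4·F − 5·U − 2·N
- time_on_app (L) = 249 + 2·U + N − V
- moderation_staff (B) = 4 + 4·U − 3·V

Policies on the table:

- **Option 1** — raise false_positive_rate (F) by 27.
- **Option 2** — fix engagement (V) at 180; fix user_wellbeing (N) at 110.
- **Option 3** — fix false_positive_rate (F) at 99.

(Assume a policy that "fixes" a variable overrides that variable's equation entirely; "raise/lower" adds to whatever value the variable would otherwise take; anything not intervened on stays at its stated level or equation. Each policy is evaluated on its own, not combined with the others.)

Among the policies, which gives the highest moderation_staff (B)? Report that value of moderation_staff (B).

4002

Option 1 (F + 27):
  F = 156 + 27 = 183
  U = 80
  N = 134
  V = 174 − 4·183 − 5·80 − 2·134 = -1226
  B = 4 + 4·80 − 3·(-1226) = 4002
Option 2 (V := 180, N := 110):
  F = 156
  U = 80
  N = 110
  V = 180
  B = 4 + 4·80 − 3·180 = -216
Option 3 (F := 99):
  F = 99
  U = 80
  N = 134
  V = 174 − 4·99 − 5·80 − 2·134 = -890
  B = 4 + 4·80 − 3·(-890) = 2994
Comparing — Option 1: B=4002, Option 2: B=-216, Option 3: B=2994. Highest is 4002 (Option 1).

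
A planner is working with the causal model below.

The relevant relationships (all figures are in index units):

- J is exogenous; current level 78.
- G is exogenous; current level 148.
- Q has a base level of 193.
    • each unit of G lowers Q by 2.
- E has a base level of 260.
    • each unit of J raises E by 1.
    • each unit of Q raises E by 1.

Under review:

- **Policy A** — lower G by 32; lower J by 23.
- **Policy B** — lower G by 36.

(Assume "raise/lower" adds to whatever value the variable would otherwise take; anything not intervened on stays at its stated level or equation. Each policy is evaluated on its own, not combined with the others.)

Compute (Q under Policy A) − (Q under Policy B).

Policy A (G − 32, J − 23):
  G = 148 − 32 = 116
  Q = 193 − 2·116 = -39
Policy B (G − 36):
  G = 148 − 36 = 112
  Q = 193 − 2·112 = -31
Q: -39 − (-31) = -8

-8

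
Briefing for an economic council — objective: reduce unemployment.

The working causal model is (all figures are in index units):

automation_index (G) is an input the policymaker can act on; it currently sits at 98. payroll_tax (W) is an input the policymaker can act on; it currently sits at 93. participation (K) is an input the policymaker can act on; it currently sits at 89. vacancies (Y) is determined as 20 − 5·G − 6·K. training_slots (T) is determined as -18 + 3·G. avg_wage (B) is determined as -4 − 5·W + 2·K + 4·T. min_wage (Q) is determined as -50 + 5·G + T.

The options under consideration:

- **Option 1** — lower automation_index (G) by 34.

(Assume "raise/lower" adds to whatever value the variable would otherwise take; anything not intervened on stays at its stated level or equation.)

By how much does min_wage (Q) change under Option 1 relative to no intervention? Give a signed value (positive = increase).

Baseline:
  G = 98
  T = -18 + 3·98 = 276
  Q = -50 + 5·98 + 276 = 716
Option 1 (G − 34):
  G = 98 − 34 = 64
  T = -18 + 3·64 = 174
  Q = -50 + 5·64 + 174 = 444
Change in Q: 444 − 716 = -272

-272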